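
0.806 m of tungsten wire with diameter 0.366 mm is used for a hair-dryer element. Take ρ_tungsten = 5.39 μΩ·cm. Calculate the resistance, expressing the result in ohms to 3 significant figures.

0.413 Ω

ρ = 5.39 μΩ·cm = 5.39×10^-8 Ω·m
A = π(d/2)² = π(1.8300e-04 m)² = 1.052e-07 m²
R = ρL/A = (5.39×10^-8)(0.806 m)/(1.052e-07 m²) = 0.413 Ω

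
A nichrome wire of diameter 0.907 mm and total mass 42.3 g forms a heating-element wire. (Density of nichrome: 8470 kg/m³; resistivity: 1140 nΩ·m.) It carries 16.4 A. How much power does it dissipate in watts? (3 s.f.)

ρ = 1140 nΩ·m = 1.14×10^-6 Ω·m
A = π(d/2)² = π(4.5350e-04 m)² = 6.4611e-07 m²
L = m/(density·A) = 0.0423/(8470×6.4611e-07) = 7.73 m
R = ρL/A = (1.14×10^-6)(7.73)/(6.4611e-07) = 13.64 Ω
P = I²R = (16.4)² × 13.64 = 3670 W

3670 W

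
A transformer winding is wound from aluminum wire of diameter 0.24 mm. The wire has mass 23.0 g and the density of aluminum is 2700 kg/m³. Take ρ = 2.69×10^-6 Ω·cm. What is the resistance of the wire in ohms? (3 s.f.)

ρ = 2.69×10^-6 Ω·cm = 2.69×10^-8 Ω·m
A = π(d/2)² = π(1.2000e-04 m)² = 4.5239e-08 m²
L = m/(density·A) = 0.023/(2700×4.5239e-08) = 188.3 m
R = ρL/A = (2.69×10^-8)(188.3)/(4.5239e-08) = 112 Ω

112 Ω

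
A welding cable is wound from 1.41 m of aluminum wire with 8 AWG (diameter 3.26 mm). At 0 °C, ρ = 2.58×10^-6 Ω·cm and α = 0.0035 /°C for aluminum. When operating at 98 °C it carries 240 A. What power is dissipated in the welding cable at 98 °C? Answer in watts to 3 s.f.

337 W

ρ = 2.58×10^-6 Ω·cm = 2.58×10^-8 Ω·m
A = π(3.26/2 mm)² = π(1.6300e-03 m)² = 8.347e-06 m²
R₍0₎ = ρL/A = (2.58×10^-8)(1.41)/(8.347e-06) = 0.004358 Ω
R₍98₎ = R₍0₎(1 + αΔT) = 0.004358 × (1 + 0.0035×98) = 0.005853 Ω
P = I²R = (240)² × 0.005853 = 337 W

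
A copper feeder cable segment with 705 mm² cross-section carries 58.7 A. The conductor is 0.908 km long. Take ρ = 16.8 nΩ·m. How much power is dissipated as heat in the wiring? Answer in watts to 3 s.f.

ρ = 16.8 nΩ·m = 1.68×10^-8 Ω·m
A = 705 mm² = 7.050e-04 m²
R = ρL/A = (1.68×10^-8)(908)/(7.050e-04) = 0.02164 Ω
P = I²R = (58.7)² × 0.02164 = 74.6 W

74.6 W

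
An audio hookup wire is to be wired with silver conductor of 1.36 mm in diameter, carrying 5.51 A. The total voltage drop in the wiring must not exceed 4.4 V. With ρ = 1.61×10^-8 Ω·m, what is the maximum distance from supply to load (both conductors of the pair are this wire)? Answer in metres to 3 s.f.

A = π(d/2)² = π(6.8000e-04 m)² = 1.453e-06 m²
L_max = V_max·A/(2·ρI) = (4.4)(1.453e-06)/(2×1.61×10^-8×5.51) = 36.0 m

36.0 m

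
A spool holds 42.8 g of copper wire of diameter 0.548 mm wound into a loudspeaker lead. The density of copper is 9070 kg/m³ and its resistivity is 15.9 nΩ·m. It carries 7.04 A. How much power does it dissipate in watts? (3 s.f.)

66.8 W

ρ = 15.9 nΩ·m = 1.59×10^-8 Ω·m
A = π(d/2)² = π(2.7400e-04 m)² = 2.3586e-07 m²
L = m/(density·A) = 0.0428/(9070×2.3586e-07) = 20.01 m
R = ρL/A = (1.59×10^-8)(20.01)/(2.3586e-07) = 1.349 Ω
P = I²R = (7.04)² × 1.349 = 66.8 W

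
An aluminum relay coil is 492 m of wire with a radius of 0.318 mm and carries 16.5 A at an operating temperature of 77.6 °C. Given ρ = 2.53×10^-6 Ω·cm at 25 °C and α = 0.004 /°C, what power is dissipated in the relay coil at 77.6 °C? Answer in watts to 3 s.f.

12900 W

ρ = 2.53×10^-6 Ω·cm = 2.53×10^-8 Ω·m
A = πr² = π(3.1800e-04 m)² = 3.177e-07 m²
R₍25₎ = ρL/A = (2.53×10^-8)(492)/(3.177e-07) = 39.18 Ω
R₍77.6₎ = R₍25₎(1 + αΔT) = 39.18 × (1 + 0.004×52.6) = 47.43 Ω
P = I²R = (16.5)² × 47.43 = 12900 W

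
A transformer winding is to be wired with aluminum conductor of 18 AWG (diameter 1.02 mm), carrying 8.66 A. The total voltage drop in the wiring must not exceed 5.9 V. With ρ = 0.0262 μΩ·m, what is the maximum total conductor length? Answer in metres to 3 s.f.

ρ = 0.0262 μΩ·m = 2.62×10^-8 Ω·m
A = π(1.02/2 mm)² = π(5.1000e-04 m)² = 8.171e-07 m²
L_max = V_max·A/(1·ρI) = (5.9)(8.171e-07)/(2.62×10^-8×8.66) = 21.2 m

21.2 m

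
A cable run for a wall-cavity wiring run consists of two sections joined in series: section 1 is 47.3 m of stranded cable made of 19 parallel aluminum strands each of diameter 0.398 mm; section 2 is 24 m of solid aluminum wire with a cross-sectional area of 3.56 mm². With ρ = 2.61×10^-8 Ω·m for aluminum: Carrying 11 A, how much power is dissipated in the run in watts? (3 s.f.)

Section 1: A_strand = π(1.9900e-04)² = 1.244e-07 m²; R₁ = ρL/(N·A_s) = (2.61×10^-8)(47.3)/(19×1.244e-07) = 0.5223 Ω
Section 2: A = 3.56 mm² = 3.560e-06 m²
R₂ = (2.61×10^-8)(24)/(3.560e-06) = 0.176 Ω
R = R₁ + R₂ = 0.6982 Ω
P = I²R = (11)² × 0.6982 = 84.5 W

84.5 W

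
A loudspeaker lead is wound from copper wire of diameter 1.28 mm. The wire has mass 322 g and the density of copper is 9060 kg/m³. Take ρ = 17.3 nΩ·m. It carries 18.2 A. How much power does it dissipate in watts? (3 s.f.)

ρ = 17.3 nΩ·m = 1.73×10^-8 Ω·m
A = π(d/2)² = π(6.4000e-04 m)² = 1.2868e-06 m²
L = m/(density·A) = 0.322/(9060×1.2868e-06) = 27.62 m
R = ρL/A = (1.73×10^-8)(27.62)/(1.2868e-06) = 0.3713 Ω
P = I²R = (18.2)² × 0.3713 = 123 W

123 W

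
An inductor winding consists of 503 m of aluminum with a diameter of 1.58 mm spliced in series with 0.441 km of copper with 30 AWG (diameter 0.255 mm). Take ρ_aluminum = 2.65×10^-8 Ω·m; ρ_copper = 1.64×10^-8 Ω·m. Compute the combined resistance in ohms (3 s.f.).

148 Ω

Segment 1: A = π(d/2)² = π(7.9000e-04 m)² = 1.961e-06 m²
R₁ = ρL/A = (2.65×10^-8)(503)/(1.961e-06) = 6.798 Ω
Segment 2: A = π(0.255/2 mm)² = π(1.2750e-04 m)² = 5.107e-08 m²
R₂ = (1.64×10^-8)(441)/(5.107e-08) = 141.6 Ω
R = R₁ + R₂ = 148 Ω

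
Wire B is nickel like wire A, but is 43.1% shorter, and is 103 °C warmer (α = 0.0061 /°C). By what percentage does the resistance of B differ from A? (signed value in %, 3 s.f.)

R ∝ ρL/d² with ρ ∝ (1+αΔT), so R_B/R_A = (1 − 43.1/100) × (1 + 0.0061×103)
= 0.569 × 1.628 = 0.9265
(R_B − R_A)/R_A = 0.9265 − 1 = -7.35%

-7.35%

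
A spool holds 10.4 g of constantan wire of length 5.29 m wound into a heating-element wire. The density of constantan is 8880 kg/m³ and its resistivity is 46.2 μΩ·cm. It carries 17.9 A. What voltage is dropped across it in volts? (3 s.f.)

ρ = 46.2 μΩ·cm = 4.62×10^-7 Ω·m
A = m/(density·L) = 0.0104/(8880×5.29) = 2.2139e-07 m²
R = ρL/A = (4.62×10^-7)(5.29)/(2.2139e-07) = 11.04 Ω
V = IR = 17.9 × 11.04 = 198 V

198 V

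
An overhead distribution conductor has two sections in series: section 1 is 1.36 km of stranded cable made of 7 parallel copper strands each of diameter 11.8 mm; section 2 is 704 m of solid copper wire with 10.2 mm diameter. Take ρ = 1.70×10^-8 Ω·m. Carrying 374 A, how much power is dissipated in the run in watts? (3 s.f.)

Section 1: A_strand = π(5.9000e-03)² = 1.094e-04 m²; R₁ = ρL/(N·A_s) = (1.70×10^-8)(1360)/(7×1.094e-04) = 0.0302 Ω
Section 2: A = π(d/2)² = π(5.1000e-03 m)² = 8.171e-05 m²
R₂ = (1.70×10^-8)(704)/(8.171e-05) = 0.1465 Ω
R = R₁ + R₂ = 0.1767 Ω
P = I²R = (374)² × 0.1767 = 24700 W

24700 W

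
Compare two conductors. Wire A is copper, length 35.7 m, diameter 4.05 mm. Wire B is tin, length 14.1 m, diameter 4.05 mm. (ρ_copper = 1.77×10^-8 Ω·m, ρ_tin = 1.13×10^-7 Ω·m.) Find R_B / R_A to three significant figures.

R ∝ ρL/d², so R_B/R_A = (ρ_B/ρ_A) × (L_B/L_A)
= (1.13×10^-7/1.77×10^-8) × (14.1/35.7) = 2.52

2.52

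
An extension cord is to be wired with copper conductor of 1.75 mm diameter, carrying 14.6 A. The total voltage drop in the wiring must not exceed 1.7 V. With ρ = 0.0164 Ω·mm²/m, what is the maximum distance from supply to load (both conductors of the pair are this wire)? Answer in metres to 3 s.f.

ρ = 0.0164 Ω·mm²/m = 1.64×10^-8 Ω·m
A = π(d/2)² = π(8.7500e-04 m)² = 2.405e-06 m²
L_max = V_max·A/(2·ρI) = (1.7)(2.405e-06)/(2×1.64×10^-8×14.6) = 8.54 m

8.54 m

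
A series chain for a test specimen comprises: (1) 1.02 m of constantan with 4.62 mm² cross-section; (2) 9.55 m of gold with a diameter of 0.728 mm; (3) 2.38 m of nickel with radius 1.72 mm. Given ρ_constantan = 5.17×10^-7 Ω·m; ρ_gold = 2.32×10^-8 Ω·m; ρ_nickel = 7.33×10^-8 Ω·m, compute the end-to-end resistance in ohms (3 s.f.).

0.665 Ω

Seg 1: A = 4.62 mm² = 4.620e-06 m²
R_1 = (5.17×10^-7)(1.02)/(4.620e-06) = 0.1141 Ω
Seg 2: A = π(d/2)² = π(3.6400e-04 m)² = 4.162e-07 m²
R_2 = (2.32×10^-8)(9.55)/(4.162e-07) = 0.5323 Ω
Seg 3: A = πr² = π(1.7200e-03 m)² = 9.294e-06 m²
R_3 = (7.33×10^-8)(2.38)/(9.294e-06) = 0.01877 Ω
R_total = R_1 + R_2 + R_3 = 0.665 Ω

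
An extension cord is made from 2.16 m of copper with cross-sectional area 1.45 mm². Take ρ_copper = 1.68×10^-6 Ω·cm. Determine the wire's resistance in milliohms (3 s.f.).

25.0 mΩ

ρ = 1.68×10^-6 Ω·cm = 1.68×10^-8 Ω·m
A = 1.45 mm² = 1.450e-06 m²
R = ρL/A = (1.68×10^-8)(2.16 m)/(1.450e-06 m²) = 25.0 mΩ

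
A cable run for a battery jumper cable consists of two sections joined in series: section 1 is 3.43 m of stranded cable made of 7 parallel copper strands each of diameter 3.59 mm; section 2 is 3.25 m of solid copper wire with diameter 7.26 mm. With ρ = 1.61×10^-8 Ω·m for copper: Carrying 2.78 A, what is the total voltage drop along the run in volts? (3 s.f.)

Section 1: A_strand = π(1.7950e-03)² = 1.012e-05 m²; R₁ = ρL/(N·A_s) = (1.61×10^-8)(3.43)/(7×1.012e-05) = 7.794×10^-4 Ω
Section 2: A = π(d/2)² = π(3.6300e-03 m)² = 4.140e-05 m²
R₂ = (1.61×10^-8)(3.25)/(4.140e-05) = 0.001264 Ω
R = R₁ + R₂ = 0.002043 Ω
V = IR = 2.78 × 0.002043 = 0.00568 V

0.00568 V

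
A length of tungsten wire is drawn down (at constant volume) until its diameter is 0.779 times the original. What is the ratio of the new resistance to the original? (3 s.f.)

Volume constant ⇒ L' = L/r² with r = 0.779. R' = ρL'/A' = ρ(L/r²)/(πr²d₀²/4) = R/r⁴.
Factor = 2.72

2.72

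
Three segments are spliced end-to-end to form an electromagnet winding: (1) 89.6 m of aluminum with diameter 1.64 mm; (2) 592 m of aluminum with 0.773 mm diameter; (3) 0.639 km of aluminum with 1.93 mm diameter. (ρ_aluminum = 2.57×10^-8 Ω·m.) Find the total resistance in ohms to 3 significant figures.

Seg 1: A = π(d/2)² = π(8.2000e-04 m)² = 2.112e-06 m²
R_1 = (2.57×10^-8)(89.6)/(2.112e-06) = 1.09 Ω
Seg 2: A = π(d/2)² = π(3.8650e-04 m)² = 4.693e-07 m²
R_2 = (2.57×10^-8)(592)/(4.693e-07) = 32.42 Ω
Seg 3: A = π(d/2)² = π(9.6500e-04 m)² = 2.926e-06 m²
R_3 = (2.57×10^-8)(639)/(2.926e-06) = 5.613 Ω
R_total = R_1 + R_2 + R_3 = 39.1 Ω

39.1 Ω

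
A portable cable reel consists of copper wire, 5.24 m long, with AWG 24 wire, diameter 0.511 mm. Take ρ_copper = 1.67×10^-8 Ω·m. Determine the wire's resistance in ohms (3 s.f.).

0.427 Ω

A = π(0.511/2 mm)² = π(2.5550e-04 m)² = 2.051e-07 m²
R = ρL/A = (1.67×10^-8)(5.24 m)/(2.051e-07 m²) = 0.427 Ω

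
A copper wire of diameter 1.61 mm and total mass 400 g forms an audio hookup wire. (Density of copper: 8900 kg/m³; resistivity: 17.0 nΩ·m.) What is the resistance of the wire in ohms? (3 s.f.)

ρ = 17.0 nΩ·m = 1.70×10^-8 Ω·m
A = π(d/2)² = π(8.0500e-04 m)² = 2.0358e-06 m²
L = m/(density·A) = 0.4/(8900×2.0358e-06) = 22.08 m
R = ρL/A = (1.70×10^-8)(22.08)/(2.0358e-06) = 0.184 Ω

0.184 Ω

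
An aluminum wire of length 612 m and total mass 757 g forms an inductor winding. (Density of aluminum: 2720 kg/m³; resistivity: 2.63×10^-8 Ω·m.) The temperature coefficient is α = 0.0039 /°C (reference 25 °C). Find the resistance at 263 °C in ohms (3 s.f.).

68.2 Ω

A = m/(density·L) = 0.757/(2720×612) = 4.5475e-07 m²
R = ρL/A = (2.63×10^-8)(612)/(4.5475e-07) = 35.39 Ω
R(263 °C) = 35.39 × (1 + 0.0039×238) = 68.2 Ω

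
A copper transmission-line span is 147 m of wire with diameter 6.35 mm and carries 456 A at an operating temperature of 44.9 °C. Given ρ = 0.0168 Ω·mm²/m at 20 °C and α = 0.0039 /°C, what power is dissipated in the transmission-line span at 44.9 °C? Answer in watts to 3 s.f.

17800 W

ρ = 0.0168 Ω·mm²/m = 1.68×10^-8 Ω·m
A = π(d/2)² = π(3.1750e-03 m)² = 3.167e-05 m²
R₍20₎ = ρL/A = (1.68×10^-8)(147)/(3.167e-05) = 0.07798 Ω
R₍44.9₎ = R₍20₎(1 + αΔT) = 0.07798 × (1 + 0.0039×24.9) = 0.08555 Ω
P = I²R = (456)² × 0.08555 = 17800 W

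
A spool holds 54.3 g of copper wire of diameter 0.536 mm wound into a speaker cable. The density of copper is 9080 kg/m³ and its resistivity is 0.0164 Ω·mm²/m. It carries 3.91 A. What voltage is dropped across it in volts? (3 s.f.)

7.53 V

ρ = 0.0164 Ω·mm²/m = 1.64×10^-8 Ω·m
A = π(d/2)² = π(2.6800e-04 m)² = 2.2564e-07 m²
L = m/(density·A) = 0.0543/(9080×2.2564e-07) = 26.5 m
R = ρL/A = (1.64×10^-8)(26.5)/(2.2564e-07) = 1.926 Ω
V = IR = 3.91 × 1.926 = 7.53 V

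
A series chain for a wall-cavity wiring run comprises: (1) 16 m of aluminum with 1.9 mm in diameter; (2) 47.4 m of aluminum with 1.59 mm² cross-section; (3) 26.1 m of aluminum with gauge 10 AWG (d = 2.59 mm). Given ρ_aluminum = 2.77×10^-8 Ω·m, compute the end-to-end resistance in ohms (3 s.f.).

Seg 1: A = π(d/2)² = π(9.5000e-04 m)² = 2.835e-06 m²
R_1 = (2.77×10^-8)(16)/(2.835e-06) = 0.1563 Ω
Seg 2: A = 1.59 mm² = 1.590e-06 m²
R_2 = (2.77×10^-8)(47.4)/(1.590e-06) = 0.8258 Ω
Seg 3: A = π(2.59/2 mm)² = π(1.2950e-03 m)² = 5.269e-06 m²
R_3 = (2.77×10^-8)(26.1)/(5.269e-06) = 0.1372 Ω
R_total = R_1 + R_2 + R_3 = 1.12 Ω

1.12 Ω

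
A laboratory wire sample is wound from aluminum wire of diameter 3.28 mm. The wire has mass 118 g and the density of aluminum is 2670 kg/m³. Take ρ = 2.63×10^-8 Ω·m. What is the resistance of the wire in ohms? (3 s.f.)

0.0163 Ω

A = π(d/2)² = π(1.6400e-03 m)² = 8.4496e-06 m²
L = m/(density·A) = 0.118/(2670×8.4496e-06) = 5.23 m
R = ρL/A = (2.63×10^-8)(5.23)/(8.4496e-06) = 0.0163 Ω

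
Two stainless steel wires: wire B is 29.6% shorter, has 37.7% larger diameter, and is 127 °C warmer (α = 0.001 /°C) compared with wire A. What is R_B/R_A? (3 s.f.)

R ∝ ρL/d² with ρ ∝ (1+αΔT), so R_B/R_A = (1 − 29.6/100) × (1 + 37.7/100)⁻² × (1 + 0.001×127)
= 0.704 × 0.5274 × 1.127 = 0.418

0.418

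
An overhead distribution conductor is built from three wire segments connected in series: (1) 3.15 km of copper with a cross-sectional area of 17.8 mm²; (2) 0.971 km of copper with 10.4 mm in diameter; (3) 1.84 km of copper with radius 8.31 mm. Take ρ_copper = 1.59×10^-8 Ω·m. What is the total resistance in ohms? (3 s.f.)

3.13 Ω

Seg 1: A = 17.8 mm² = 1.780e-05 m²
R_1 = (1.59×10^-8)(3150)/(1.780e-05) = 2.814 Ω
Seg 2: A = π(d/2)² = π(5.2000e-03 m)² = 8.495e-05 m²
R_2 = (1.59×10^-8)(971)/(8.495e-05) = 0.1817 Ω
Seg 3: A = πr² = π(8.3100e-03 m)² = 2.169e-04 m²
R_3 = (1.59×10^-8)(1840)/(2.169e-04) = 0.1349 Ω
R_total = R_1 + R_2 + R_3 = 3.13 Ω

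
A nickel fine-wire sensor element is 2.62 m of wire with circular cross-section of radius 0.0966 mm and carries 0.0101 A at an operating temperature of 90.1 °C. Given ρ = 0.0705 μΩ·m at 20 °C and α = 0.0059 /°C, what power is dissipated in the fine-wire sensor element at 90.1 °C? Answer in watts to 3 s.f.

9.09×10^-4 W

ρ = 0.0705 μΩ·m = 7.05×10^-8 Ω·m
A = πr² = π(9.6600e-05 m)² = 2.932e-08 m²
R₍20₎ = ρL/A = (7.05×10^-8)(2.62)/(2.932e-08) = 6.301 Ω
R₍90.1₎ = R₍20₎(1 + αΔT) = 6.301 × (1 + 0.0059×70.1) = 8.907 Ω
P = I²R = (0.0101)² × 8.907 = 9.09×10^-4 W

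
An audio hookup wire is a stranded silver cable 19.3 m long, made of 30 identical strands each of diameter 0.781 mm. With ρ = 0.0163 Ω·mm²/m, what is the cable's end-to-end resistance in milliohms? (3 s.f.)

ρ = 0.0163 Ω·mm²/m = 1.63×10^-8 Ω·m
A_strand = π(3.9050e-04 m)² = 4.791e-07 m²
R_strand = ρL/A = (1.63×10^-8)(19.3)/(4.791e-07) = 0.6567 Ω
R_total = R_strand/N = 0.6567/30 = 21.9 mΩ

21.9 mΩ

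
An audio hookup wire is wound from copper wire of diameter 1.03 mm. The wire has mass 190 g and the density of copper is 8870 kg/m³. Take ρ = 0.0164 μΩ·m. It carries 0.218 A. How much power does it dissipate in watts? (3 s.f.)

0.0240 W

ρ = 0.0164 μΩ·m = 1.64×10^-8 Ω·m
A = π(d/2)² = π(5.1500e-04 m)² = 8.3323e-07 m²
L = m/(density·A) = 0.19/(8870×8.3323e-07) = 25.71 m
R = ρL/A = (1.64×10^-8)(25.71)/(8.3323e-07) = 0.506 Ω
P = I²R = (0.218)² × 0.506 = 0.0240 W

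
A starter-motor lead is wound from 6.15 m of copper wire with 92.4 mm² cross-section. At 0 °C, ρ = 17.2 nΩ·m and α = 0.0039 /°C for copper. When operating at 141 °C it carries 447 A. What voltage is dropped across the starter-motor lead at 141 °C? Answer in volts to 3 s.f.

ρ = 17.2 nΩ·m = 1.72×10^-8 Ω·m
A = 92.4 mm² = 9.240e-05 m²
R₍0₎ = ρL/A = (1.72×10^-8)(6.15)/(9.240e-05) = 0.001145 Ω
R₍141₎ = R₍0₎(1 + αΔT) = 0.001145 × (1 + 0.0039×141) = 0.001774 Ω
V = IR = 447 × 0.001774 = 0.793 V

0.793 V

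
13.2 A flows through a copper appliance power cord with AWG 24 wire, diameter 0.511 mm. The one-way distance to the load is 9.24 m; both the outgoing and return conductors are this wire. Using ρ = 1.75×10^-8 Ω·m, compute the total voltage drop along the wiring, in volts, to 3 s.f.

20.8 V

A = π(0.511/2 mm)² = π(2.5550e-04 m)² = 2.051e-07 m²
Total conductor length (both ways) L = 2 × 9.24 = 18.48 m
R = ρL/A = (1.75×10^-8)(18.48)/(2.051e-07) = 1.577 Ω
V = IR = 13.2 × 1.577 = 20.8 V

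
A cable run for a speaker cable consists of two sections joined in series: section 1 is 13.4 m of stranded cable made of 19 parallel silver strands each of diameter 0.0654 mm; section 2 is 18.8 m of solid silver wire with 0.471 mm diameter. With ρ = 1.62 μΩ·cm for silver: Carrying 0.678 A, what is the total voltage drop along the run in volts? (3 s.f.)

3.49 V

ρ = 1.62 μΩ·cm = 1.62×10^-8 Ω·m
Section 1: A_strand = π(3.2700e-05)² = 3.359e-09 m²; R₁ = ρL/(N·A_s) = (1.62×10^-8)(13.4)/(19×3.359e-09) = 3.401 Ω
Section 2: A = π(d/2)² = π(2.3550e-04 m)² = 1.742e-07 m²
R₂ = (1.62×10^-8)(18.8)/(1.742e-07) = 1.748 Ω
R = R₁ + R₂ = 5.149 Ω
V = IR = 0.678 × 5.149 = 3.49 V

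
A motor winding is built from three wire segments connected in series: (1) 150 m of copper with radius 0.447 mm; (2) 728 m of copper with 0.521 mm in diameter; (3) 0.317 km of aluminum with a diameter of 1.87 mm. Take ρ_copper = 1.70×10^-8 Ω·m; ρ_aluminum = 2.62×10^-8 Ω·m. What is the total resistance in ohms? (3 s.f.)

Seg 1: A = πr² = π(4.4700e-04 m)² = 6.277e-07 m²
R_1 = (1.70×10^-8)(150)/(6.277e-07) = 4.062 Ω
Seg 2: A = π(d/2)² = π(2.6050e-04 m)² = 2.132e-07 m²
R_2 = (1.70×10^-8)(728)/(2.132e-07) = 58.05 Ω
Seg 3: A = π(d/2)² = π(9.3500e-04 m)² = 2.746e-06 m²
R_3 = (2.62×10^-8)(317)/(2.746e-06) = 3.024 Ω
R_total = R_1 + R_2 + R_3 = 65.1 Ω

65.1 Ω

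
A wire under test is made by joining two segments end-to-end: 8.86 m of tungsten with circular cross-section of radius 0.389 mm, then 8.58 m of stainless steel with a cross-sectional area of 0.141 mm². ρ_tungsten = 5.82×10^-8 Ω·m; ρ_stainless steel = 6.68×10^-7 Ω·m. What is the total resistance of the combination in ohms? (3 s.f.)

Segment 1: A = πr² = π(3.8900e-04 m)² = 4.754e-07 m²
R₁ = ρL/A = (5.82×10^-8)(8.86)/(4.754e-07) = 1.085 Ω
Segment 2: A = 0.141 mm² = 1.410e-07 m²
R₂ = (6.68×10^-7)(8.58)/(1.410e-07) = 40.65 Ω
R = R₁ + R₂ = 41.7 Ω

41.7 Ω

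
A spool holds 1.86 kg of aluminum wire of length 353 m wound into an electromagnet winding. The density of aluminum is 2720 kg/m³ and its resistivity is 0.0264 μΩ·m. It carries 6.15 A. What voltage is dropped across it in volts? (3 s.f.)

ρ = 0.0264 μΩ·m = 2.64×10^-8 Ω·m
A = m/(density·L) = 1.86/(2720×353) = 1.9372e-06 m²
R = ρL/A = (2.64×10^-8)(353)/(1.9372e-06) = 4.811 Ω
V = IR = 6.15 × 4.811 = 29.6 V

29.6 V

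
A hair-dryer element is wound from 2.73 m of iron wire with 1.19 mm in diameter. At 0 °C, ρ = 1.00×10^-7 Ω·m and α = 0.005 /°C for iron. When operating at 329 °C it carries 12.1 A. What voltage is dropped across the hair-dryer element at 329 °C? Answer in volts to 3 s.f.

A = π(d/2)² = π(5.9500e-04 m)² = 1.112e-06 m²
R₍0₎ = ρL/A = (1.00×10^-7)(2.73)/(1.112e-06) = 0.2455 Ω
R₍329₎ = R₍0₎(1 + αΔT) = 0.2455 × (1 + 0.005×329) = 0.6492 Ω
V = IR = 12.1 × 0.6492 = 7.86 V

7.86 V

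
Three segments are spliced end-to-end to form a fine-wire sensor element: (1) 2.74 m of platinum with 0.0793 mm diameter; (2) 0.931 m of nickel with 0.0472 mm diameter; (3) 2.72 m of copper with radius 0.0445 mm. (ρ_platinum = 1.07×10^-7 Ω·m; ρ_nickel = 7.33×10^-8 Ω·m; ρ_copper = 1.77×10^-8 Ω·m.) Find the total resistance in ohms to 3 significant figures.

106 Ω

Seg 1: A = π(d/2)² = π(3.9650e-05 m)² = 4.939e-09 m²
R_1 = (1.07×10^-7)(2.74)/(4.939e-09) = 59.36 Ω
Seg 2: A = π(d/2)² = π(2.3600e-05 m)² = 1.750e-09 m²
R_2 = (7.33×10^-8)(0.931)/(1.750e-09) = 39 Ω
Seg 3: A = πr² = π(4.4500e-05 m)² = 6.221e-09 m²
R_3 = (1.77×10^-8)(2.72)/(6.221e-09) = 7.739 Ω
R_total = R_1 + R_2 + R_3 = 106 Ω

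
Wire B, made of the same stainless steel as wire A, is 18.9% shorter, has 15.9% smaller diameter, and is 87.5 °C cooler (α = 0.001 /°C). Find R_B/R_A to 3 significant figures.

R ∝ ρL/d² with ρ ∝ (1+αΔT), so R_B/R_A = (1 − 18.9/100) × (1 − 15.9/100)⁻² × (1 − 0.001×87.5)
= 0.811 × 1.414 × 0.9125 = 1.05

1.05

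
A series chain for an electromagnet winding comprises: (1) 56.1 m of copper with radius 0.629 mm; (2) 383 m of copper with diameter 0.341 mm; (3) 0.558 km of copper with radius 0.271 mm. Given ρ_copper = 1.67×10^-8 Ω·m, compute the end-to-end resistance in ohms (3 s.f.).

111 Ω

Seg 1: A = πr² = π(6.2900e-04 m)² = 1.243e-06 m²
R_1 = (1.67×10^-8)(56.1)/(1.243e-06) = 0.7538 Ω
Seg 2: A = π(d/2)² = π(1.7050e-04 m)² = 9.133e-08 m²
R_2 = (1.67×10^-8)(383)/(9.133e-08) = 70.04 Ω
Seg 3: A = πr² = π(2.7100e-04 m)² = 2.307e-07 m²
R_3 = (1.67×10^-8)(558)/(2.307e-07) = 40.39 Ω
R_total = R_1 + R_2 + R_3 = 111 Ω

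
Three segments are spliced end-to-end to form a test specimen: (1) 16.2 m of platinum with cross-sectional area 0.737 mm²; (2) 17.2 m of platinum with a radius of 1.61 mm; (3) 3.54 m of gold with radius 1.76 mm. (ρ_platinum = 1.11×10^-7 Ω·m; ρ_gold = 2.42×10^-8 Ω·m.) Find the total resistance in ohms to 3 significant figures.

Seg 1: A = 0.737 mm² = 7.370e-07 m²
R_1 = (1.11×10^-7)(16.2)/(7.370e-07) = 2.44 Ω
Seg 2: A = πr² = π(1.6100e-03 m)² = 8.143e-06 m²
R_2 = (1.11×10^-7)(17.2)/(8.143e-06) = 0.2344 Ω
Seg 3: A = πr² = π(1.7600e-03 m)² = 9.731e-06 m²
R_3 = (2.42×10^-8)(3.54)/(9.731e-06) = 0.008803 Ω
R_total = R_1 + R_2 + R_3 = 2.68 Ω

2.68 Ω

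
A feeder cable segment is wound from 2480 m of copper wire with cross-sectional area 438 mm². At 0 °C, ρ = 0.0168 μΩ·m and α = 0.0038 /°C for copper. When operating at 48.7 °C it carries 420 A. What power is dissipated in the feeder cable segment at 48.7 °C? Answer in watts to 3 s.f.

19900 W

ρ = 0.0168 μΩ·m = 1.68×10^-8 Ω·m
A = 438 mm² = 4.380e-04 m²
R₍0₎ = ρL/A = (1.68×10^-8)(2480)/(4.380e-04) = 0.09512 Ω
R₍48.7₎ = R₍0₎(1 + αΔT) = 0.09512 × (1 + 0.0038×48.7) = 0.1127 Ω
P = I²R = (420)² × 0.1127 = 19900 W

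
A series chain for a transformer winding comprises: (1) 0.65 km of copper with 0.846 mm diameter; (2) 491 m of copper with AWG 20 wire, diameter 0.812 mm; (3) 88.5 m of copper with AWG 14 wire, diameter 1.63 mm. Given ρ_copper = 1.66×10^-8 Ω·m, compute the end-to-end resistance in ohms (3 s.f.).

Seg 1: A = π(d/2)² = π(4.2300e-04 m)² = 5.621e-07 m²
R_1 = (1.66×10^-8)(650)/(5.621e-07) = 19.2 Ω
Seg 2: A = π(0.812/2 mm)² = π(4.0600e-04 m)² = 5.178e-07 m²
R_2 = (1.66×10^-8)(491)/(5.178e-07) = 15.74 Ω
Seg 3: A = π(1.63/2 mm)² = π(8.1500e-04 m)² = 2.087e-06 m²
R_3 = (1.66×10^-8)(88.5)/(2.087e-06) = 0.704 Ω
R_total = R_1 + R_2 + R_3 = 35.6 Ω

35.6 Ω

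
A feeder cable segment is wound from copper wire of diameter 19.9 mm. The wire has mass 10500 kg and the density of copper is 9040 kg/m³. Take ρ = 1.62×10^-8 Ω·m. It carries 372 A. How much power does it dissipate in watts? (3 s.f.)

A = π(d/2)² = π(9.9500e-03 m)² = 3.1103e-04 m²
L = m/(density·A) = 10500/(9040×3.1103e-04) = 3734 m
R = ρL/A = (1.62×10^-8)(3734)/(3.1103e-04) = 0.1945 Ω
P = I²R = (372)² × 0.1945 = 26900 W

26900 W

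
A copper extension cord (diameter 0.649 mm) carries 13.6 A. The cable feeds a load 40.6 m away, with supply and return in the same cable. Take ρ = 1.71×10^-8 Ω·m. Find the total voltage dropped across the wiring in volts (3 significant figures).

57.1 V

A = π(d/2)² = π(3.2450e-04 m)² = 3.308e-07 m²
Total conductor length (both ways) L = 2 × 40.6 = 81.2 m
R = ρL/A = (1.71×10^-8)(81.2)/(3.308e-07) = 4.197 Ω
V = IR = 13.6 × 4.197 = 57.1 V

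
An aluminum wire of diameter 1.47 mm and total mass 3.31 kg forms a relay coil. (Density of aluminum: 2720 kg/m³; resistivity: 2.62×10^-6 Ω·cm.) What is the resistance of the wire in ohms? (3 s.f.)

11.1 Ω

ρ = 2.62×10^-6 Ω·cm = 2.62×10^-8 Ω·m
A = π(d/2)² = π(7.3500e-04 m)² = 1.6972e-06 m²
L = m/(density·A) = 3.31/(2720×1.6972e-06) = 717 m
R = ρL/A = (2.62×10^-8)(717)/(1.6972e-06) = 11.1 Ω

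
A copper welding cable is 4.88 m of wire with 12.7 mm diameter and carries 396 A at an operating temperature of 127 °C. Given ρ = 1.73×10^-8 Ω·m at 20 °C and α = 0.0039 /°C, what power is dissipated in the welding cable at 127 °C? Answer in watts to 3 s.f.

A = π(d/2)² = π(6.3500e-03 m)² = 1.267e-04 m²
R₍20₎ = ρL/A = (1.73×10^-8)(4.88)/(1.267e-04) = 6.665×10^-4 Ω
R₍127₎ = R₍20₎(1 + αΔT) = 6.665×10^-4 × (1 + 0.0039×107) = 9.446×10^-4 Ω
P = I²R = (396)² × 9.446×10^-4 = 148 W

148 W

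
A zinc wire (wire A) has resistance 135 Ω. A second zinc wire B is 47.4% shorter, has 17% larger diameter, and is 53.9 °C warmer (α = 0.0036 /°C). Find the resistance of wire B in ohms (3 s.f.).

R ∝ ρL/d² with ρ ∝ (1+αΔT), so R_B/R_A = (1 − 47.4/100) × (1 + 17/100)⁻² × (1 + 0.0036×53.9)
= 0.526 × 0.7305 × 1.194 = 0.4588
R_B = 0.4588 × 135 = 61.9 Ω

61.9 Ω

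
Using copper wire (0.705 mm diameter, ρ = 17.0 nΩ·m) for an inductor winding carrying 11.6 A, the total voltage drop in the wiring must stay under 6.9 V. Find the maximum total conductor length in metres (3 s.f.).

13.7 m

ρ = 17.0 nΩ·m = 1.70×10^-8 Ω·m
A = π(d/2)² = π(3.5250e-04 m)² = 3.904e-07 m²
L_max = V_max·A/(1·ρI) = (6.9)(3.904e-07)/(1.70×10^-8×11.6) = 13.7 m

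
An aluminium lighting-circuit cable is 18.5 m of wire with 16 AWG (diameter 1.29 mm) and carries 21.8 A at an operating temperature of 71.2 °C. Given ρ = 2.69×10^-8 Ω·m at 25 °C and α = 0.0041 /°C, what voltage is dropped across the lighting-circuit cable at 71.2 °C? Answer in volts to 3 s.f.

9.87 V

A = π(1.29/2 mm)² = π(6.4500e-04 m)² = 1.307e-06 m²
R₍25₎ = ρL/A = (2.69×10^-8)(18.5)/(1.307e-06) = 0.3808 Ω
R₍71.2₎ = R₍25₎(1 + αΔT) = 0.3808 × (1 + 0.0041×46.2) = 0.4529 Ω
V = IR = 21.8 × 0.4529 = 9.87 V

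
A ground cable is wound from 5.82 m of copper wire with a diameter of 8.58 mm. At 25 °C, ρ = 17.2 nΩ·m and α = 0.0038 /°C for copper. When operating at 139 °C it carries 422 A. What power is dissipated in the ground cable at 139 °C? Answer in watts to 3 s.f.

ρ = 17.2 nΩ·m = 1.72×10^-8 Ω·m
A = π(d/2)² = π(4.2900e-03 m)² = 5.782e-05 m²
R₍25₎ = ρL/A = (1.72×10^-8)(5.82)/(5.782e-05) = 0.001731 Ω
R₍139₎ = R₍25₎(1 + αΔT) = 0.001731 × (1 + 0.0038×114) = 0.002481 Ω
P = I²R = (422)² × 0.002481 = 442 W

442 W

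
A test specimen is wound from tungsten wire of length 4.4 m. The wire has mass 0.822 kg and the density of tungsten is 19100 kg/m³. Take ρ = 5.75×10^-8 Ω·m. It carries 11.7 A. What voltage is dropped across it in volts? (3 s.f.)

A = m/(density·L) = 0.822/(19100×4.4) = 9.7811e-06 m²
R = ρL/A = (5.75×10^-8)(4.4)/(9.7811e-06) = 0.02587 Ω
V = IR = 11.7 × 0.02587 = 0.303 V

0.303 V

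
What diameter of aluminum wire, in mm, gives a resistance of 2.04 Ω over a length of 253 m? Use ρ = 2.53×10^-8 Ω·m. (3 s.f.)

A = ρL/R = (2.53×10^-8)(253)/(2.04) = 3.138e-06 m²
d = 2√(A/π) = 1.999e-03 m = 2.00 mm

2.00 mm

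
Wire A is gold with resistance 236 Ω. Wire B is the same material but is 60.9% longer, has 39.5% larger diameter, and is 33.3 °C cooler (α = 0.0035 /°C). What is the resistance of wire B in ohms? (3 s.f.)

R ∝ ρL/d² with ρ ∝ (1+αΔT), so R_B/R_A = (1 + 60.9/100) × (1 + 39.5/100)⁻² × (1 − 0.0035×33.3)
= 1.609 × 0.5139 × 0.8834 = 0.7305
R_B = 0.7305 × 236 = 172 Ω

172 Ω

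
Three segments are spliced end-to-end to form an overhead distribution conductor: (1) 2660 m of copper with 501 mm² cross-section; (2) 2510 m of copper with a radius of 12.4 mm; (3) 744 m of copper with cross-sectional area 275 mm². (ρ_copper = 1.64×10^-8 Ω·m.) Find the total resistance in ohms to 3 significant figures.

0.217 Ω

Seg 1: A = 501 mm² = 5.010e-04 m²
R_1 = (1.64×10^-8)(2660)/(5.010e-04) = 0.08707 Ω
Seg 2: A = πr² = π(1.2400e-02 m)² = 4.831e-04 m²
R_2 = (1.64×10^-8)(2510)/(4.831e-04) = 0.08522 Ω
Seg 3: A = 275 mm² = 2.750e-04 m²
R_3 = (1.64×10^-8)(744)/(2.750e-04) = 0.04437 Ω
R_total = R_1 + R_2 + R_3 = 0.217 Ω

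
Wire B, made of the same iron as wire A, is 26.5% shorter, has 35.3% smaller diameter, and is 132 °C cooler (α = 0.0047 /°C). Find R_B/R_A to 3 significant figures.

0.667

R ∝ ρL/d² with ρ ∝ (1+αΔT), so R_B/R_A = (1 − 26.5/100) × (1 − 35.3/100)⁻² × (1 − 0.0047×132)
= 0.735 × 2.389 × 0.3796 = 0.667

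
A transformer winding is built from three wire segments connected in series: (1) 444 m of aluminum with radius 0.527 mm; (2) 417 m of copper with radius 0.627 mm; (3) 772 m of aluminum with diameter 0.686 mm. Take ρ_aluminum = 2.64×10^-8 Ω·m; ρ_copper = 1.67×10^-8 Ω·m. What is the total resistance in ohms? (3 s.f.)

74.2 Ω

Seg 1: A = πr² = π(5.2700e-04 m)² = 8.725e-07 m²
R_1 = (2.64×10^-8)(444)/(8.725e-07) = 13.43 Ω
Seg 2: A = πr² = π(6.2700e-04 m)² = 1.235e-06 m²
R_2 = (1.67×10^-8)(417)/(1.235e-06) = 5.639 Ω
Seg 3: A = π(d/2)² = π(3.4300e-04 m)² = 3.696e-07 m²
R_3 = (2.64×10^-8)(772)/(3.696e-07) = 55.14 Ω
R_total = R_1 + R_2 + R_3 = 74.2 Ω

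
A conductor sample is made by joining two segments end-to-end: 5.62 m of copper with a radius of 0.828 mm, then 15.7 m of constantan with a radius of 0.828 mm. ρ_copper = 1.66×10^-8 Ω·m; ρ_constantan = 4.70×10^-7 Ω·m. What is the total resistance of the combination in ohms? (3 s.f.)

Segment 1: A = πr² = π(8.2800e-04 m)² = 2.154e-06 m²
R₁ = ρL/A = (1.66×10^-8)(5.62)/(2.154e-06) = 0.04331 Ω
R₂ = (4.70×10^-7)(15.7)/(2.154e-06) = 3.426 Ω
R = R₁ + R₂ = 3.47 Ω

3.47 Ω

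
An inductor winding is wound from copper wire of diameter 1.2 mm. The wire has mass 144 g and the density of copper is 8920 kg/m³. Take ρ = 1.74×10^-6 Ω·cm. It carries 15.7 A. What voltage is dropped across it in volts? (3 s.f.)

3.45 V

ρ = 1.74×10^-6 Ω·cm = 1.74×10^-8 Ω·m
A = π(d/2)² = π(6.0000e-04 m)² = 1.1310e-06 m²
L = m/(density·A) = 0.144/(8920×1.1310e-06) = 14.27 m
R = ρL/A = (1.74×10^-8)(14.27)/(1.1310e-06) = 0.2196 Ω
V = IR = 15.7 × 0.2196 = 3.45 V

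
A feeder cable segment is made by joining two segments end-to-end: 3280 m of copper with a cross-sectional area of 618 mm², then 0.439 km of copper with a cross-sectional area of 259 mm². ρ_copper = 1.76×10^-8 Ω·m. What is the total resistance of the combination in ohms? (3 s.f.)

Segment 1: A = 618 mm² = 6.180e-04 m²
R₁ = ρL/A = (1.76×10^-8)(3280)/(6.180e-04) = 0.09341 Ω
Segment 2: A = 259 mm² = 2.590e-04 m²
R₂ = (1.76×10^-8)(439)/(2.590e-04) = 0.02983 Ω
R = R₁ + R₂ = 0.123 Ω

0.123 Ω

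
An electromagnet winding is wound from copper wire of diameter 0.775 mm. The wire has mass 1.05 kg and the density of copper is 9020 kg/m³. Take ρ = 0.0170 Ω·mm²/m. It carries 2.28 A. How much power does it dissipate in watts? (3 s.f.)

46.2 W

ρ = 0.0170 Ω·mm²/m = 1.70×10^-8 Ω·m
A = π(d/2)² = π(3.8750e-04 m)² = 4.7173e-07 m²
L = m/(density·A) = 1.05/(9020×4.7173e-07) = 246.8 m
R = ρL/A = (1.70×10^-8)(246.8)/(4.7173e-07) = 8.893 Ω
P = I²R = (2.28)² × 8.893 = 46.2 W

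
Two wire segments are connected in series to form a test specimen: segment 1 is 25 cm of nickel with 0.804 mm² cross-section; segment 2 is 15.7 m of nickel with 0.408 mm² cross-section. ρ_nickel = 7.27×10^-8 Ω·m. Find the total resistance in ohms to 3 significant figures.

Segment 1: A = 0.804 mm² = 8.040e-07 m²
R₁ = ρL/A = (7.27×10^-8)(0.25)/(8.040e-07) = 0.02261 Ω
Segment 2: A = 0.408 mm² = 4.080e-07 m²
R₂ = (7.27×10^-8)(15.7)/(4.080e-07) = 2.798 Ω
R = R₁ + R₂ = 2.82 Ω

2.82 Ω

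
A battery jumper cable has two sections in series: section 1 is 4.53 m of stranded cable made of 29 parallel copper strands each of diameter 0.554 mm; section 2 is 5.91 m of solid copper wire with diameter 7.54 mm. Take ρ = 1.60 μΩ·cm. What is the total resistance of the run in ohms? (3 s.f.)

0.0125 Ω

ρ = 1.60 μΩ·cm = 1.60×10^-8 Ω·m
Section 1: A_strand = π(2.7700e-04)² = 2.411e-07 m²; R₁ = ρL/(N·A_s) = (1.60×10^-8)(4.53)/(29×2.411e-07) = 0.01037 Ω
Section 2: A = π(d/2)² = π(3.7700e-03 m)² = 4.465e-05 m²
R₂ = (1.60×10^-8)(5.91)/(4.465e-05) = 0.002118 Ω
R = R₁ + R₂ = 0.0125 Ω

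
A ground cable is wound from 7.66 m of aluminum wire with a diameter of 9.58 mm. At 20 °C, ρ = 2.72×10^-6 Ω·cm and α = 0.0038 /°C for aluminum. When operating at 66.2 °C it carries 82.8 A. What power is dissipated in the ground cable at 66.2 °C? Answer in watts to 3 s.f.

23.3 W

ρ = 2.72×10^-6 Ω·cm = 2.72×10^-8 Ω·m
A = π(d/2)² = π(4.7900e-03 m)² = 7.208e-05 m²
R₍20₎ = ρL/A = (2.72×10^-8)(7.66)/(7.208e-05) = 0.002891 Ω
R₍66.2₎ = R₍20₎(1 + αΔT) = 0.002891 × (1 + 0.0038×46.2) = 0.003398 Ω
P = I²R = (82.8)² × 0.003398 = 23.3 W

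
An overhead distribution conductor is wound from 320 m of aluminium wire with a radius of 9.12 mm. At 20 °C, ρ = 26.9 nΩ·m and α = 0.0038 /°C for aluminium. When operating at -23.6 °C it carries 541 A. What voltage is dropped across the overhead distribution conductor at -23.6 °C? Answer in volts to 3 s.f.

ρ = 26.9 nΩ·m = 2.69×10^-8 Ω·m
A = πr² = π(9.1200e-03 m)² = 2.613e-04 m²
R₍20₎ = ρL/A = (2.69×10^-8)(320)/(2.613e-04) = 0.03294 Ω
R₍-23.6₎ = R₍20₎(1 + αΔT) = 0.03294 × (1 + 0.0038×-43.6) = 0.02748 Ω
V = IR = 541 × 0.02748 = 14.9 V

14.9 V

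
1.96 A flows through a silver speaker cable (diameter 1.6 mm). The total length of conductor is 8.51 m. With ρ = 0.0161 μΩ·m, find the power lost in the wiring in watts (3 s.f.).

ρ = 0.0161 μΩ·m = 1.61×10^-8 Ω·m
A = π(d/2)² = π(8.0000e-04 m)² = 2.011e-06 m²
R = ρL/A = (1.61×10^-8)(8.51)/(2.011e-06) = 0.06814 Ω
P = I²R = (1.96)² × 0.06814 = 0.262 W

0.262 W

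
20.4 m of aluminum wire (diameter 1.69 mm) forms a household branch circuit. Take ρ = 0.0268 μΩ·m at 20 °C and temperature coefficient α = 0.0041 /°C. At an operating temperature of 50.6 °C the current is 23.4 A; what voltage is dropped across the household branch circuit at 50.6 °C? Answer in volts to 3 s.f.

6.42 V

ρ = 0.0268 μΩ·m = 2.68×10^-8 Ω·m
A = π(d/2)² = π(8.4500e-04 m)² = 2.243e-06 m²
R₍20₎ = ρL/A = (2.68×10^-8)(20.4)/(2.243e-06) = 0.2437 Ω
R₍50.6₎ = R₍20₎(1 + αΔT) = 0.2437 × (1 + 0.0041×30.6) = 0.2743 Ω
V = IR = 23.4 × 0.2743 = 6.42 V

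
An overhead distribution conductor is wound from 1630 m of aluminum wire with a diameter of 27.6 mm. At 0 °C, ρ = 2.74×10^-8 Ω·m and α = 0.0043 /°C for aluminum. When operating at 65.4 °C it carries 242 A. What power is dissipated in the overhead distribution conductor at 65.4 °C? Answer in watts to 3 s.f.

5600 W

A = π(d/2)² = π(1.3800e-02 m)² = 5.983e-04 m²
R₍0₎ = ρL/A = (2.74×10^-8)(1630)/(5.983e-04) = 0.07465 Ω
R₍65.4₎ = R₍0₎(1 + αΔT) = 0.07465 × (1 + 0.0043×65.4) = 0.09564 Ω
P = I²R = (242)² × 0.09564 = 5600 W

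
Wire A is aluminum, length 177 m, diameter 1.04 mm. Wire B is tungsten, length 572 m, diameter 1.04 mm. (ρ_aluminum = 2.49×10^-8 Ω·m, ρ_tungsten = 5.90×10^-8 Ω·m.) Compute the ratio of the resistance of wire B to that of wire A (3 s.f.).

7.66

R ∝ ρL/d², so R_B/R_A = (ρ_B/ρ_A) × (L_B/L_A)
= (5.90×10^-8/2.49×10^-8) × (572/177) = 7.66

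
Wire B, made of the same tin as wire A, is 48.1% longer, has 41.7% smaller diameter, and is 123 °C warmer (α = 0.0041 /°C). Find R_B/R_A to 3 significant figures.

6.55

R ∝ ρL/d² with ρ ∝ (1+αΔT), so R_B/R_A = (1 + 48.1/100) × (1 − 41.7/100)⁻² × (1 + 0.0041×123)
= 1.481 × 2.942 × 1.504 = 6.55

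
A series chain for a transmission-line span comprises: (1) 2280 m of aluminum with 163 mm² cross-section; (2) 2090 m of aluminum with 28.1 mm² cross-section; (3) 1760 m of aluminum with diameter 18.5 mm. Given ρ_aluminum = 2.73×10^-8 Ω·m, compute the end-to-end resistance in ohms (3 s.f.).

Seg 1: A = 163 mm² = 1.630e-04 m²
R_1 = (2.73×10^-8)(2280)/(1.630e-04) = 0.3819 Ω
Seg 2: A = 28.1 mm² = 2.810e-05 m²
R_2 = (2.73×10^-8)(2090)/(2.810e-05) = 2.03 Ω
Seg 3: A = π(d/2)² = π(9.2500e-03 m)² = 2.688e-04 m²
R_3 = (2.73×10^-8)(1760)/(2.688e-04) = 0.1787 Ω
R_total = R_1 + R_2 + R_3 = 2.59 Ω

2.59 Ω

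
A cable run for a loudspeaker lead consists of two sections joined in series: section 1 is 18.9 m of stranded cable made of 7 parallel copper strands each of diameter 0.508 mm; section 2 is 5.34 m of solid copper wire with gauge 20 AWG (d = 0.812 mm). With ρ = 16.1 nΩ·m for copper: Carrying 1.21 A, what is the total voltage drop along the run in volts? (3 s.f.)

ρ = 16.1 nΩ·m = 1.61×10^-8 Ω·m
Section 1: A_strand = π(2.5400e-04)² = 2.027e-07 m²; R₁ = ρL/(N·A_s) = (1.61×10^-8)(18.9)/(7×2.027e-07) = 0.2145 Ω
Section 2: A = π(0.812/2 mm)² = π(4.0600e-04 m)² = 5.178e-07 m²
R₂ = (1.61×10^-8)(5.34)/(5.178e-07) = 0.166 Ω
R = R₁ + R₂ = 0.3805 Ω
V = IR = 1.21 × 0.3805 = 0.460 V

0.460 V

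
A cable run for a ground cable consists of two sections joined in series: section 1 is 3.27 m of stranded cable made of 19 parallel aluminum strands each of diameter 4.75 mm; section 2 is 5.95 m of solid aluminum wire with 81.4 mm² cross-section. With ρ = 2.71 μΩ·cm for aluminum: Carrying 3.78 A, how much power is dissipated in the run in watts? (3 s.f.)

0.0321 W

ρ = 2.71 μΩ·cm = 2.71×10^-8 Ω·m
Section 1: A_strand = π(2.3750e-03)² = 1.772e-05 m²; R₁ = ρL/(N·A_s) = (2.71×10^-8)(3.27)/(19×1.772e-05) = 2.632×10^-4 Ω
Section 2: A = 81.4 mm² = 8.140e-05 m²
R₂ = (2.71×10^-8)(5.95)/(8.140e-05) = 0.001981 Ω
R = R₁ + R₂ = 0.002244 Ω
P = I²R = (3.78)² × 0.002244 = 0.0321 W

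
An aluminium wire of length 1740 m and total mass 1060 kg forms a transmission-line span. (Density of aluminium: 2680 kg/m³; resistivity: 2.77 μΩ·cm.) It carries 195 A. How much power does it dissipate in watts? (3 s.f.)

ρ = 2.77 μΩ·cm = 2.77×10^-8 Ω·m
A = m/(density·L) = 1060/(2680×1740) = 2.2731e-04 m²
R = ρL/A = (2.77×10^-8)(1740)/(2.2731e-04) = 0.212 Ω
P = I²R = (195)² × 0.212 = 8060 W

8060 W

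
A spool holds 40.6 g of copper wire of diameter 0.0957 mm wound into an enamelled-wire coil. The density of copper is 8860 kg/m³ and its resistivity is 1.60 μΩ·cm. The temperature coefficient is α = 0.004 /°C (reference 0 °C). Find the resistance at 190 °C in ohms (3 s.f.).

2490 Ω

ρ = 1.60 μΩ·cm = 1.60×10^-8 Ω·m
A = π(d/2)² = π(4.7850e-05 m)² = 7.1931e-09 m²
L = m/(density·A) = 0.0406/(8860×7.1931e-09) = 637.1 m
R = ρL/A = (1.60×10^-8)(637.1)/(7.1931e-09) = 1417 Ω
R(190 °C) = 1417 × (1 + 0.004×190) = 2490 Ω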